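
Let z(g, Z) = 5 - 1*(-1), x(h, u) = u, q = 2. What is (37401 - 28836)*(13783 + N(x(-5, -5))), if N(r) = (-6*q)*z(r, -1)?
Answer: 117434715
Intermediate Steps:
z(g, Z) = 6 (z(g, Z) = 5 + 1 = 6)
N(r) = -72 (N(r) = -6*2*6 = -12*6 = -72)
(37401 - 28836)*(13783 + N(x(-5, -5))) = (37401 - 28836)*(13783 - 72) = 8565*13711 = 117434715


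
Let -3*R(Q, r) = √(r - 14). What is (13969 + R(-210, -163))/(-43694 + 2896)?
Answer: -13969/40798 + I*√177/122394 ≈ -0.34239 + 0.0001087*I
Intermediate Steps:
R(Q, r) = -√(-14 + r)/3 (R(Q, r) = -√(r - 14)/3 = -√(-14 + r)/3)
(13969 + R(-210, -163))/(-43694 + 2896) = (13969 - √(-14 - 163)/3)/(-43694 + 2896) = (13969 - I*√177/3)/(-40798) = (13969 - I*√177/3)*(-1/40798) = -13969/40798 + I*√177/122394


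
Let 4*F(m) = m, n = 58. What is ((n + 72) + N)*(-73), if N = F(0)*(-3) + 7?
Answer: -10001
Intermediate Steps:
F(m) = m/4
N = 7 (N = ((¼)*0)*(-3) + 7 = 0*(-3) + 7 = 0 + 7 = 7)
((n + 72) + N)*(-73) = ((58 + 72) + 7)*(-73) = (130 + 7)*(-73) = 137*(-73) = -10001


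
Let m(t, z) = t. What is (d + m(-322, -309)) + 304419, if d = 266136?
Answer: 570233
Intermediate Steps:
(d + m(-322, -309)) + 304419 = (266136 - 322) + 304419 = 265814 + 304419 = 570233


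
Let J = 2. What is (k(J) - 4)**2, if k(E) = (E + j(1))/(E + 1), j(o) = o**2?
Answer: 9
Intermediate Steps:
k(E) = 1 (k(E) = (E + 1**2)/(E + 1) = (E + 1)/(1 + E) = (1 + E)/(1 + E) = 1)
(k(J) - 4)**2 = (1 - 4)**2 = (-3)**2 = 9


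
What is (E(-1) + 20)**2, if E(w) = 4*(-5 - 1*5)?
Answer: 400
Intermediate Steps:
E(w) = -40 (E(w) = 4*(-5 - 5) = 4*(-10) = -40)
(E(-1) + 20)**2 = (-40 + 20)**2 = (-20)**2 = 400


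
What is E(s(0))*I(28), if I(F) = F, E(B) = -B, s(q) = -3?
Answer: 84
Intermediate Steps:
E(s(0))*I(28) = -1*(-3)*28 = 3*28 = 84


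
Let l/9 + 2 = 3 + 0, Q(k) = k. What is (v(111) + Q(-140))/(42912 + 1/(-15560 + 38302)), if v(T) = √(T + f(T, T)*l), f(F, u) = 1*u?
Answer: -636776/195180941 + 22742*√1110/975904705 ≈ -0.0024861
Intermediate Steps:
f(F, u) = u
l = 9 (l = -18 + 9*(3 + 0) = -18 + 9*3 = -18 + 27 = 9)
v(T) = √10*√T (v(T) = √(T + T*9) = √(T + 9*T) = √(10*T) = √10*√T)
(v(111) + Q(-140))/(42912 + 1/(-15560 + 38302)) = (√10*√111 - 140)/(42912 + 1/(-15560 + 38302)) = (√1110 - 140)/(42912 + 1/22742) = (-140 + √1110)/(42912 + 1/22742) = (-140 + √1110)/(975904705/22742) = (-140 + √1110)*(22742/975904705) = -636776/195180941 + 22742*√1110/975904705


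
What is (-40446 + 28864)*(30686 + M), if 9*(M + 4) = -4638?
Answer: -1048171000/3 ≈ -3.4939e+8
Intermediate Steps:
M = -1558/3 (M = -4 + (⅑)*(-4638) = -4 - 1546/3 = -1558/3 ≈ -519.33)
(-40446 + 28864)*(30686 + M) = (-40446 + 28864)*(30686 - 1558/3) = -11582*90500/3 = -1048171000/3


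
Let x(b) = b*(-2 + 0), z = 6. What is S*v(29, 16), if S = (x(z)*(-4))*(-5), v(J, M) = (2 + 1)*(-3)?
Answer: 2160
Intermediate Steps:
v(J, M) = -9 (v(J, M) = 3*(-3) = -9)
x(b) = -2*b (x(b) = b*(-2) = -2*b)
S = -240 (S = (-2*6*(-4))*(-5) = -12*(-4)*(-5) = 48*(-5) = -240)
S*v(29, 16) = -240*(-9) = 2160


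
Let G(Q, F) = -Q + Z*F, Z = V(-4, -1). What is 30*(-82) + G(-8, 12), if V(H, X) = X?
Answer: -2464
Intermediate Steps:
Z = -1
G(Q, F) = -F - Q (G(Q, F) = -Q - F = -F - Q)
30*(-82) + G(-8, 12) = 30*(-82) + (-1*12 - 1*(-8)) = -2460 + (-12 + 8) = -2460 - 4 = -2464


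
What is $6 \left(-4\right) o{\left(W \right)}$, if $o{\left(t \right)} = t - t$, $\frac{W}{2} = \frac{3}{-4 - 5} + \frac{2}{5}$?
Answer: $0$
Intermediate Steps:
$W = \frac{2}{15}$ ($W = 2 \left(\frac{3}{-4 - 5} + \frac{2}{5}\right) = 2 \left(\frac{3}{-4 - 5} + 2 \cdot \frac{1}{5}\right) = 2 \left(\frac{3}{-9} + \frac{2}{5}\right) = 2 \left(3 \left(- \frac{1}{9}\right) + \frac{2}{5}\right) = 2 \left(- \frac{1}{3} + \frac{2}{5}\right) = 2 \cdot \frac{1}{15} = \frac{2}{15} \approx 0.13333$)
$o{\left(t \right)} = 0$
$6 \left(-4\right) o{\left(W \right)} = 6 \left(-4\right) 0 = \left(-24\right) 0 = 0$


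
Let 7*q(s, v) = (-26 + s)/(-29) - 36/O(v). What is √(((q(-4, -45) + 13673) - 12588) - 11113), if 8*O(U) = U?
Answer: I*√210816370/145 ≈ 100.13*I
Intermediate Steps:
O(U) = U/8
q(s, v) = 26/203 - 288/(7*v) - s/203 (q(s, v) = ((-26 + s)/(-29) - 36*8/v)/7 = ((-26 + s)*(-1/29) - 288/v)/7 = ((26/29 - s/29) - 288/v)/7 = (26/29 - 288/v - s/29)/7 = 26/203 - 288/(7*v) - s/203)
√(((q(-4, -45) + 13673) - 12588) - 11113) = √((((1/203)*(-8352 - 1*(-45)*(-26 - 4))/(-45) + 13673) - 12588) - 11113) = √((((1/203)*(-1/45)*(-8352 - 1*(-45)*(-30)) + 13673) - 12588) - 11113) = √((((1/203)*(-1/45)*(-8352 - 1350) + 13673) - 12588) - 11113) = √((((1/203)*(-1/45)*(-9702) + 13673) - 12588) - 11113) = √(((154/145 + 13673) - 12588) - 11113) = √((1982739/145 - 12588) - 11113) = √(157479/145 - 11113) = √(-1453906/145) = I*√210816370/145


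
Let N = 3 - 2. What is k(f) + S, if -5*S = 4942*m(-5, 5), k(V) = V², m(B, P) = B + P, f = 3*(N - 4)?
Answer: 81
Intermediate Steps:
N = 1
f = -9 (f = 3*(1 - 4) = 3*(-3) = -9)
S = 0 (S = -4942*(-5 + 5)/5 = -4942*0/5 = -⅕*0 = 0)
k(f) + S = (-9)² + 0 = 81 + 0 = 81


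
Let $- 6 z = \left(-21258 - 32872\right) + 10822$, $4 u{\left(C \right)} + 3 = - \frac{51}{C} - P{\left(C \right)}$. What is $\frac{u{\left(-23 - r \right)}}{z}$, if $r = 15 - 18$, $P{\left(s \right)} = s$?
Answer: $\frac{391}{577440} \approx 0.00067713$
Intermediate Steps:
$r = -3$ ($r = 15 - 18 = -3$)
$u{\left(C \right)} = - \frac{3}{4} - \frac{51}{4 C} - \frac{C}{4}$ ($u{\left(C \right)} = - \frac{3}{4} + \frac{- \frac{51}{C} - C}{4} = - \frac{3}{4} + \frac{- C - \frac{51}{C}}{4} = - \frac{3}{4} - \left(\frac{C}{4} + \frac{51}{4 C}\right) = - \frac{3}{4} - \frac{51}{4 C} - \frac{C}{4}$)
$z = 7218$ ($z = - \frac{\left(-21258 - 32872\right) + 10822}{6} = - \frac{-54130 + 10822}{6} = \left(- \frac{1}{6}\right) \left(-43308\right) = 7218$)
$\frac{u{\left(-23 - r \right)}}{z} = \frac{\frac{1}{4} \frac{1}{-23 - -3} \left(-51 - \left(-23 - -3\right) \left(3 - 20\right)\right)}{7218} = \frac{-51 - \left(-23 + 3\right) \left(3 + \left(-23 + 3\right)\right)}{4 \left(-23 + 3\right)} \frac{1}{7218} = \frac{-51 - - 20 \left(3 - 20\right)}{4 \left(-20\right)} \frac{1}{7218} = \frac{1}{4} \left(- \frac{1}{20}\right) \left(-51 - \left(-20\right) \left(-17\right)\right) \frac{1}{7218} = \frac{1}{4} \left(- \frac{1}{20}\right) \left(-51 - 340\right) \frac{1}{7218} = \frac{1}{4} \left(- \frac{1}{20}\right) \left(-391\right) \frac{1}{7218} = \frac{391}{80} \cdot \frac{1}{7218} = \frac{391}{577440}$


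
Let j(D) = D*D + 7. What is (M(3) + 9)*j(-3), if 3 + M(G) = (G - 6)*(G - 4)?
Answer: 144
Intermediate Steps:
M(G) = -3 + (-6 + G)*(-4 + G) (M(G) = -3 + (G - 6)*(G - 4) = -3 + (-6 + G)*(-4 + G))
j(D) = 7 + D² (j(D) = D² + 7 = 7 + D²)
(M(3) + 9)*j(-3) = ((21 + 3² - 10*3) + 9)*(7 + (-3)²) = ((21 + 9 - 30) + 9)*(7 + 9) = (0 + 9)*16 = 9*16 = 144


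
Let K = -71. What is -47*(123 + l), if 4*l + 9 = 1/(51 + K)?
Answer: -453973/80 ≈ -5674.7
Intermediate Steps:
l = -181/80 (l = -9/4 + 1/(4*(51 - 71)) = -9/4 + (1/4)/(-20) = -9/4 + (1/4)*(-1/20) = -9/4 - 1/80 = -181/80 ≈ -2.2625)
-47*(123 + l) = -47*(123 - 181/80) = -47*9659/80 = -453973/80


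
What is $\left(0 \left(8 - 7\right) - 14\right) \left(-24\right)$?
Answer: $336$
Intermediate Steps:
$\left(0 \left(8 - 7\right) - 14\right) \left(-24\right) = \left(0 \cdot 1 - 14\right) \left(-24\right) = \left(0 - 14\right) \left(-24\right) = \left(-14\right) \left(-24\right) = 336$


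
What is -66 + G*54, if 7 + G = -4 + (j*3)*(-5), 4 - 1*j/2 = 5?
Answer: 960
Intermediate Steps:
j = -2 (j = 8 - 2*5 = 8 - 10 = -2)
G = 19 (G = -7 + (-4 - 2*3*(-5)) = -7 + (-4 - 6*(-5)) = -7 + (-4 + 30) = -7 + 26 = 19)
-66 + G*54 = -66 + 19*54 = -66 + 1026 = 960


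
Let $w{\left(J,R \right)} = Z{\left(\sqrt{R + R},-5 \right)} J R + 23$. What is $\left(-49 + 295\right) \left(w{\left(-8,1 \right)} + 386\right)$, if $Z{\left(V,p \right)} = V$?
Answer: $100614 - 1968 \sqrt{2} \approx 97831.0$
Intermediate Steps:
$w{\left(J,R \right)} = 23 + J \sqrt{2} R^{\frac{3}{2}}$ ($w{\left(J,R \right)} = \sqrt{R + R} J R + 23 = \sqrt{2 R} J R + 23 = \sqrt{2} \sqrt{R} J R + 23 = J \sqrt{2} \sqrt{R} R + 23 = J \sqrt{2} R^{\frac{3}{2}} + 23 = 23 + J \sqrt{2} R^{\frac{3}{2}}$)
$\left(-49 + 295\right) \left(w{\left(-8,1 \right)} + 386\right) = \left(-49 + 295\right) \left(\left(23 - 8 \sqrt{2} \cdot 1^{\frac{3}{2}}\right) + 386\right) = 246 \left(\left(23 - 8 \sqrt{2} \cdot 1\right) + 386\right) = 246 \left(\left(23 - 8 \sqrt{2}\right) + 386\right) = 246 \left(409 - 8 \sqrt{2}\right) = 100614 - 1968 \sqrt{2}$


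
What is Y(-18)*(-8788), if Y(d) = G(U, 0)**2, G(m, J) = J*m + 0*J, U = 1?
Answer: 0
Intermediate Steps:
G(m, J) = J*m (G(m, J) = J*m + 0 = J*m)
Y(d) = 0 (Y(d) = (0*1)**2 = 0**2 = 0)
Y(-18)*(-8788) = 0*(-8788) = 0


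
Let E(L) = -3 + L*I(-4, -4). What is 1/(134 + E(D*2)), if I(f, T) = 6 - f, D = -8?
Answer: -1/29 ≈ -0.034483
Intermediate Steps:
E(L) = -3 + 10*L (E(L) = -3 + L*(6 - 1*(-4)) = -3 + L*(6 + 4) = -3 + L*10 = -3 + 10*L)
1/(134 + E(D*2)) = 1/(134 + (-3 + 10*(-8*2))) = 1/(134 + (-3 + 10*(-16))) = 1/(134 + (-3 - 160)) = 1/(134 - 163) = 1/(-29) = -1/29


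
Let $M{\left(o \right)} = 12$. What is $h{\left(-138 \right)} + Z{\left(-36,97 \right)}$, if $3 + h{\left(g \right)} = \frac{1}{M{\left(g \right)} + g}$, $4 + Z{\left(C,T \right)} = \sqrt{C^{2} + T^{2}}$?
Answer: $- \frac{883}{126} + \sqrt{10705} \approx 96.457$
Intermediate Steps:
$Z{\left(C,T \right)} = -4 + \sqrt{C^{2} + T^{2}}$
$h{\left(g \right)} = -3 + \frac{1}{12 + g}$
$h{\left(-138 \right)} + Z{\left(-36,97 \right)} = \frac{-35 - -414}{12 - 138} - \left(4 - \sqrt{\left(-36\right)^{2} + 97^{2}}\right) = \frac{-35 + 414}{-126} - \left(4 - \sqrt{1296 + 9409}\right) = \left(- \frac{1}{126}\right) 379 - \left(4 - \sqrt{10705}\right) = - \frac{379}{126} - \left(4 - \sqrt{10705}\right) = - \frac{883}{126} + \sqrt{10705}$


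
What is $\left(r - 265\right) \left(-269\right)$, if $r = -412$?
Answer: $182113$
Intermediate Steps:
$\left(r - 265\right) \left(-269\right) = \left(-412 - 265\right) \left(-269\right) = \left(-677\right) \left(-269\right) = 182113$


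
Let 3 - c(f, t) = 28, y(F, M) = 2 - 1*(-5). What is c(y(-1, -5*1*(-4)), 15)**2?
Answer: 625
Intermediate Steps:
y(F, M) = 7 (y(F, M) = 2 + 5 = 7)
c(f, t) = -25 (c(f, t) = 3 - 1*28 = 3 - 28 = -25)
c(y(-1, -5*1*(-4)), 15)**2 = (-25)**2 = 625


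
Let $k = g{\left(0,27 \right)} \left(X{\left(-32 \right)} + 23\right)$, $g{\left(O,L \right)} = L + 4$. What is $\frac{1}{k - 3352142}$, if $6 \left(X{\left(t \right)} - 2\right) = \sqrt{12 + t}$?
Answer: $- \frac{30162303}{101084946923006} - \frac{93 i \sqrt{5}}{101084946923006} \approx -2.9839 \cdot 10^{-7} - 2.0572 \cdot 10^{-12} i$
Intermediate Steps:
$X{\left(t \right)} = 2 + \frac{\sqrt{12 + t}}{6}$
$g{\left(O,L \right)} = 4 + L$
$k = 775 + \frac{31 i \sqrt{5}}{3}$ ($k = \left(4 + 27\right) \left(\left(2 + \frac{\sqrt{12 - 32}}{6}\right) + 23\right) = 31 \left(\left(2 + \frac{\sqrt{-20}}{6}\right) + 23\right) = 31 \left(\left(2 + \frac{2 i \sqrt{5}}{6}\right) + 23\right) = 31 \left(\left(2 + \frac{i \sqrt{5}}{3}\right) + 23\right) = 31 \left(25 + \frac{i \sqrt{5}}{3}\right) = 775 + \frac{31 i \sqrt{5}}{3} \approx 775.0 + 23.106 i$)
$\frac{1}{k - 3352142} = \frac{1}{\left(775 + \frac{31 i \sqrt{5}}{3}\right) - 3352142} = \frac{1}{-3351367 + \frac{31 i \sqrt{5}}{3}}$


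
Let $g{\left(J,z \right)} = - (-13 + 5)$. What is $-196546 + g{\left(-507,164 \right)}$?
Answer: $-196538$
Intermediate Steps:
$g{\left(J,z \right)} = 8$ ($g{\left(J,z \right)} = \left(-1\right) \left(-8\right) = 8$)
$-196546 + g{\left(-507,164 \right)} = -196546 + 8 = -196538$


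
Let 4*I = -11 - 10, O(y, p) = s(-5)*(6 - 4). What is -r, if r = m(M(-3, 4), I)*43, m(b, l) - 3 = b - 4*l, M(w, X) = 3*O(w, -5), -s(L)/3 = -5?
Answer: -4902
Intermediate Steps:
s(L) = 15 (s(L) = -3*(-5) = 15)
O(y, p) = 30 (O(y, p) = 15*(6 - 4) = 15*2 = 30)
M(w, X) = 90 (M(w, X) = 3*30 = 90)
I = -21/4 (I = (-11 - 10)/4 = (¼)*(-21) = -21/4 ≈ -5.2500)
m(b, l) = 3 + b - 4*l (m(b, l) = 3 + (b - 4*l) = 3 + b - 4*l)
r = 4902 (r = (3 + 90 - 4*(-21/4))*43 = (3 + 90 + 21)*43 = 114*43 = 4902)
-r = -1*4902 = -4902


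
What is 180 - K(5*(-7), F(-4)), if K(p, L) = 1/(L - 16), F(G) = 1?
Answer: 2701/15 ≈ 180.07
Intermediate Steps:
K(p, L) = 1/(-16 + L)
180 - K(5*(-7), F(-4)) = 180 - 1/(-16 + 1) = 180 - 1/(-15) = 180 - 1*(-1/15) = 180 + 1/15 = 2701/15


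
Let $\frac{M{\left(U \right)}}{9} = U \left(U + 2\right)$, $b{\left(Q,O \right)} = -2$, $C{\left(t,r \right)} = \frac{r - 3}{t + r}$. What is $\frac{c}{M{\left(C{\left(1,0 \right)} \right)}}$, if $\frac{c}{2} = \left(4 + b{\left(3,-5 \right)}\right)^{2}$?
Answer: $\frac{8}{27} \approx 0.2963$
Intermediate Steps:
$C{\left(t,r \right)} = \frac{-3 + r}{r + t}$
$M{\left(U \right)} = 9 U \left(2 + U\right)$ ($M{\left(U \right)} = 9 U \left(U + 2\right) = 9 U \left(2 + U\right)$)
$c = 8$ ($c = 2 \left(4 - 2\right)^{2} = 2 \cdot 2^{2} = 2 \cdot 4 = 8$)
$\frac{c}{M{\left(C{\left(1,0 \right)} \right)}} = \frac{8}{9 \frac{-3 + 0}{0 + 1} \left(2 + \frac{-3 + 0}{0 + 1}\right)} = \frac{8}{9 \cdot 1^{-1} \left(-3\right) \left(2 + 1^{-1} \left(-3\right)\right)} = \frac{8}{9 \cdot 1 \left(-3\right) \left(2 + 1 \left(-3\right)\right)} = \frac{8}{9 \left(-3\right) \left(2 - 3\right)} = \frac{8}{9 \left(-3\right) \left(-1\right)} = \frac{8}{27}$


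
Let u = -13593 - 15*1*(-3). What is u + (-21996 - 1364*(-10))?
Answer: -21904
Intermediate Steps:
u = -13548 (u = -13593 - 15*(-3) = -13593 - 1*(-45) = -13593 + 45 = -13548)
u + (-21996 - 1364*(-10)) = -13548 + (-21996 - 1364*(-10)) = -13548 + (-21996 + 13640) = -13548 - 8356 = -21904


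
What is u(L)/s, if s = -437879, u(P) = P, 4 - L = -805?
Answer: -809/437879 ≈ -0.0018475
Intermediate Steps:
L = 809 (L = 4 - 1*(-805) = 4 + 805 = 809)
u(L)/s = 809/(-437879) = 809*(-1/437879) = -809/437879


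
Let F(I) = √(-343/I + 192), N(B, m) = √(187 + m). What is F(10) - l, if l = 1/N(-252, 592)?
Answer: -√779/779 + √15770/10 ≈ 12.522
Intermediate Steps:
F(I) = √(192 - 343/I)
l = √779/779 (l = 1/(√(187 + 592)) = 1/(√779) = √779/779 ≈ 0.035829)
F(10) - l = √(192 - 343/10) - √779/779 = √(1577/10) - √779/779 = √15770/10 - √779/779 = -√779/779 + √15770/10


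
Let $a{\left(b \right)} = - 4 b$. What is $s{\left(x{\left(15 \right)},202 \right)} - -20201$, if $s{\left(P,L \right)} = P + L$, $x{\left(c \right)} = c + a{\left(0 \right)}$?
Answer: $20418$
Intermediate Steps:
$x{\left(c \right)} = c$ ($x{\left(c \right)} = c - 0 = c + 0 = c$)
$s{\left(P,L \right)} = L + P$
$s{\left(x{\left(15 \right)},202 \right)} - -20201 = \left(202 + 15\right) - -20201 = 217 + 20201 = 20418$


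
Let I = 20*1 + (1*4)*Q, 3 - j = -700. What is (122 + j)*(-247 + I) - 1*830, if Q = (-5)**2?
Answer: -105605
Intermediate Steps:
Q = 25
j = 703 (j = 3 - 1*(-700) = 3 + 700 = 703)
I = 120 (I = 20*1 + (1*4)*25 = 20 + 4*25 = 20 + 100 = 120)
(122 + j)*(-247 + I) - 1*830 = (122 + 703)*(-247 + 120) - 1*830 = 825*(-127) - 830 = -104775 - 830 = -105605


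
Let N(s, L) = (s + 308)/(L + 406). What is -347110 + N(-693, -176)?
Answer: -15967137/46 ≈ -3.4711e+5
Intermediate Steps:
N(s, L) = (308 + s)/(406 + L)
-347110 + N(-693, -176) = -347110 + (308 - 693)/(406 - 176) = -347110 - 385/230 = -347110 + (1/230)*(-385) = -347110 - 77/46 = -15967137/46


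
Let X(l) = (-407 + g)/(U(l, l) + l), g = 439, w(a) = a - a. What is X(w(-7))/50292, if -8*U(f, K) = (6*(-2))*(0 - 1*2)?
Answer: -8/37719 ≈ -0.00021209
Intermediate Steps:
w(a) = 0
U(f, K) = -3 (U(f, K) = -6*(-2)*(0 - 1*2)/8 = -(-3)*(0 - 2)/2 = -(-3)*(-2)/2 = -1/8*24 = -3)
X(l) = 32/(-3 + l) (X(l) = (-407 + 439)/(-3 + l) = 32/(-3 + l))
X(w(-7))/50292 = (32/(-3 + 0))/50292 = (32/(-3))*(1/50292) = (32*(-1/3))*(1/50292) = -32/3*1/50292 = -8/37719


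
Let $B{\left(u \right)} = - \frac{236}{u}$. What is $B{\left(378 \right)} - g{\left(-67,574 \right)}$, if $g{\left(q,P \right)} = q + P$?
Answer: $- \frac{95941}{189} \approx -507.62$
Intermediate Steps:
$g{\left(q,P \right)} = P + q$
$B{\left(378 \right)} - g{\left(-67,574 \right)} = - \frac{236}{378} - \left(574 - 67\right) = \left(-236\right) \frac{1}{378} - 507 = - \frac{118}{189} - 507 = - \frac{95941}{189}$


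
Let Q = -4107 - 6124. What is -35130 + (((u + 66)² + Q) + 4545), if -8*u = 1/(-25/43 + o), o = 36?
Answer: -5412550904295/148449856 ≈ -36460.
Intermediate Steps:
Q = -10231
u = -43/12184 (u = -1/(8*(-25/43 + 36)) = -1/(8*1523/43) = -⅛*43/1523 = -43/12184 ≈ -0.0035292)
-35130 + (((u + 66)² + Q) + 4545) = -35130 + (((-43/12184 + 66)² - 10231) + 4545) = -35130 + (((804101/12184)² - 10231) + 4545) = -35130 + ((646578418201/148449856 - 10231) + 4545) = -35130 + (-872212058535/148449856 + 4545) = -35130 - 197507463015/148449856 = -5412550904295/148449856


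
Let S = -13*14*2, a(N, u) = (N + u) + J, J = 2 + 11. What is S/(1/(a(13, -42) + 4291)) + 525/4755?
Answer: -493283665/317 ≈ -1.5561e+6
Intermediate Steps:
J = 13
a(N, u) = 13 + N + u (a(N, u) = (N + u) + 13 = 13 + N + u)
S = -364 (S = -182*2 = -364)
S/(1/(a(13, -42) + 4291)) + 525/4755 = -364/(1/((13 + 13 - 42) + 4291)) + 525/4755 = -364/(1/(-16 + 4291)) + 525*(1/4755) = -364/(1/4275) + 35/317 = -364/1/4275 + 35/317 = -364*4275 + 35/317 = -1556100 + 35/317 = -493283665/317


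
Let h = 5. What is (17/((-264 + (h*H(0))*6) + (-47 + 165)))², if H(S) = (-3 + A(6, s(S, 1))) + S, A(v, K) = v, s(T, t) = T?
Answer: 289/3136 ≈ 0.092156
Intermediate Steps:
H(S) = 3 + S (H(S) = (-3 + 6) + S = 3 + S)
(17/((-264 + (h*H(0))*6) + (-47 + 165)))² = (17/((-264 + (5*(3 + 0))*6) + (-47 + 165)))² = (17/((-264 + (5*3)*6) + 118))² = (17/((-264 + 15*6) + 118))² = (17/((-264 + 90) + 118))² = (17/(-174 + 118))² = (17/(-56))² = (17*(-1/56))² = (-17/56)² = 289/3136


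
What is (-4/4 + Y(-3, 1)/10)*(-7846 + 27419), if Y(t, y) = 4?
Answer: -58719/5 ≈ -11744.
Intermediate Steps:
(-4/4 + Y(-3, 1)/10)*(-7846 + 27419) = (-4/4 + 4/10)*(-7846 + 27419) = (-4*¼ + 4*(⅒))*19573 = (-1 + ⅖)*19573 = -⅗*19573 = -58719/5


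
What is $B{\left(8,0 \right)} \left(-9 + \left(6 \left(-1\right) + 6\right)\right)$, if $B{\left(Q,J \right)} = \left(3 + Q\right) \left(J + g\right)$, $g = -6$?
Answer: $594$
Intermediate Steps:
$B{\left(Q,J \right)} = \left(-6 + J\right) \left(3 + Q\right)$ ($B{\left(Q,J \right)} = \left(3 + Q\right) \left(J - 6\right) = \left(3 + Q\right) \left(-6 + J\right) = \left(-6 + J\right) \left(3 + Q\right)$)
$B{\left(8,0 \right)} \left(-9 + \left(6 \left(-1\right) + 6\right)\right) = \left(-18 - 48 + 3 \cdot 0 + 0 \cdot 8\right) \left(-9 + \left(6 \left(-1\right) + 6\right)\right) = \left(-18 - 48 + 0 + 0\right) \left(-9 + \left(-6 + 6\right)\right) = - 66 \left(-9 + 0\right) = \left(-66\right) \left(-9\right) = 594$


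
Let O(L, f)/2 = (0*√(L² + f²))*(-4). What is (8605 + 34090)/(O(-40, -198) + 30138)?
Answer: 42695/30138 ≈ 1.4167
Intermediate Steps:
O(L, f) = 0 (O(L, f) = 2*((0*√(L² + f²))*(-4)) = 2*(0*(-4)) = 2*0 = 0)
(8605 + 34090)/(O(-40, -198) + 30138) = (8605 + 34090)/(0 + 30138) = 42695/30138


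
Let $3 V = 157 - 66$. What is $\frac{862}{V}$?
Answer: $\frac{2586}{91} \approx 28.418$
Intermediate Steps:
$V = \frac{91}{3}$ ($V = \frac{157 - 66}{3} = \frac{1}{3} \cdot 91 = \frac{91}{3} \approx 30.333$)
$\frac{862}{V} = \frac{862}{\frac{91}{3}} = 862 \cdot \frac{3}{91} = \frac{2586}{91}$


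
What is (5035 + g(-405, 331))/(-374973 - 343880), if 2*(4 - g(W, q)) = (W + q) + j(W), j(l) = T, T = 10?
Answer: -5071/718853 ≈ -0.0070543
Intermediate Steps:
j(l) = 10
g(W, q) = -1 - W/2 - q/2 (g(W, q) = 4 - ((W + q) + 10)/2 = 4 - (10 + W + q)/2 = 4 + (-5 - W/2 - q/2) = -1 - W/2 - q/2)
(5035 + g(-405, 331))/(-374973 - 343880) = (5035 + (-1 - 1/2*(-405) - 1/2*331))/(-374973 - 343880) = (5035 + (-1 + 405/2 - 331/2))/(-718853) = (5035 + 36)*(-1/718853) = 5071*(-1/718853) = -5071/718853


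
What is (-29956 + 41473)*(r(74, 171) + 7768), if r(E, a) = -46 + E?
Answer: 89786532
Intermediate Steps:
(-29956 + 41473)*(r(74, 171) + 7768) = (-29956 + 41473)*((-46 + 74) + 7768) = 11517*(28 + 7768) = 11517*7796 = 89786532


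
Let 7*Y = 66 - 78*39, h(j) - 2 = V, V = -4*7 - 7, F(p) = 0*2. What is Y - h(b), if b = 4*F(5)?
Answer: -2745/7 ≈ -392.14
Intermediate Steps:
F(p) = 0
V = -35 (V = -28 - 7 = -35)
b = 0 (b = 4*0 = 0)
h(j) = -33 (h(j) = 2 - 35 = -33)
Y = -2976/7 (Y = (66 - 78*39)/7 = (66 - 3042)/7 = (⅐)*(-2976) = -2976/7 ≈ -425.14)
Y - h(b) = -2976/7 - 1*(-33) = -2976/7 + 33 = -2745/7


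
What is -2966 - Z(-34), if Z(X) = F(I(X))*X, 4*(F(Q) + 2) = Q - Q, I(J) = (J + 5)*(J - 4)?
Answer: -3034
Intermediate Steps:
I(J) = (-4 + J)*(5 + J) (I(J) = (5 + J)*(-4 + J) = (-4 + J)*(5 + J))
F(Q) = -2 (F(Q) = -2 + (Q - Q)/4 = -2 + (¼)*0 = -2 + 0 = -2)
Z(X) = -2*X
-2966 - Z(-34) = -2966 - (-2)*(-34) = -2966 - 1*68 = -2966 - 68 = -3034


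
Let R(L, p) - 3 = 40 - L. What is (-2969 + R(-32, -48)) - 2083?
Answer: -4977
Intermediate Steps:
R(L, p) = 43 - L (R(L, p) = 3 + (40 - L) = 43 - L)
(-2969 + R(-32, -48)) - 2083 = (-2969 + (43 - 1*(-32))) - 2083 = (-2969 + (43 + 32)) - 2083 = (-2969 + 75) - 2083 = -2894 - 2083 = -4977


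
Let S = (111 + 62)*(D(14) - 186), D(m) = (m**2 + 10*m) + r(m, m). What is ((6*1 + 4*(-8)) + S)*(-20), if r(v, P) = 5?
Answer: -535780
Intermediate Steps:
D(m) = 5 + m**2 + 10*m (D(m) = (m**2 + 10*m) + 5 = 5 + m**2 + 10*m)
S = 26815 (S = (111 + 62)*((5 + 14**2 + 10*14) - 186) = 173*((5 + 196 + 140) - 186) = 173*(341 - 186) = 173*155 = 26815)
((6*1 + 4*(-8)) + S)*(-20) = ((6*1 + 4*(-8)) + 26815)*(-20) = ((6 - 32) + 26815)*(-20) = (-26 + 26815)*(-20) = 26789*(-20) = -535780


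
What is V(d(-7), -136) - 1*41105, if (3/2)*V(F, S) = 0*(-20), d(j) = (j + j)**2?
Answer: -41105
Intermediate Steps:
d(j) = 4*j**2 (d(j) = (2*j)**2 = 4*j**2)
V(F, S) = 0 (V(F, S) = 2*(0*(-20))/3 = (2/3)*0 = 0)
V(d(-7), -136) - 1*41105 = 0 - 1*41105 = 0 - 41105 = -41105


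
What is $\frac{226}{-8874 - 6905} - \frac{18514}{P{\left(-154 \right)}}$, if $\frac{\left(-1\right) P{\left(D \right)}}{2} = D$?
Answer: $- \frac{146101007}{2429966} \approx -60.125$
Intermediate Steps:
$P{\left(D \right)} = - 2 D$
$\frac{226}{-8874 - 6905} - \frac{18514}{P{\left(-154 \right)}} = \frac{226}{-8874 - 6905} - \frac{18514}{\left(-2\right) \left(-154\right)} = \frac{226}{-15779} - \frac{18514}{308} = 226 \left(- \frac{1}{15779}\right) - \frac{9257}{154} = - \frac{226}{15779} - \frac{9257}{154} = - \frac{146101007}{2429966}$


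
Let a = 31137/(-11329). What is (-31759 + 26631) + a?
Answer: -58126249/11329 ≈ -5130.8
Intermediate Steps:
a = -31137/11329 (a = 31137*(-1/11329) = -31137/11329 ≈ -2.7484)
(-31759 + 26631) + a = (-31759 + 26631) - 31137/11329 = -5128 - 31137/11329 = -58126249/11329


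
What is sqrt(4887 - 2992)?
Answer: sqrt(1895) ≈ 43.532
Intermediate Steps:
sqrt(4887 - 2992) = sqrt(1895)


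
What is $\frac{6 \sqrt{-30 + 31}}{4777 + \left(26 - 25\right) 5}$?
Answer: $\frac{1}{797} \approx 0.0012547$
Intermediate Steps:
$\frac{6 \sqrt{-30 + 31}}{4777 + \left(26 - 25\right) 5} = \frac{6 \sqrt{1}}{4777 + 1 \cdot 5} = \frac{6 \cdot 1}{4777 + 5} = \frac{6}{4782} = 6 \cdot \frac{1}{4782} = \frac{1}{797}$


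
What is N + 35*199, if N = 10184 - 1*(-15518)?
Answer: 32667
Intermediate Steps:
N = 25702 (N = 10184 + 15518 = 25702)
N + 35*199 = 25702 + 35*199 = 25702 + 6965 = 32667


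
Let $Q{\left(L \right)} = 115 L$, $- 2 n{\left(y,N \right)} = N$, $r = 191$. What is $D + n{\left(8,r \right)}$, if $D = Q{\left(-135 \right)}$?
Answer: $- \frac{31241}{2} \approx -15621.0$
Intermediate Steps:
$n{\left(y,N \right)} = - \frac{N}{2}$
$D = -15525$ ($D = 115 \left(-135\right) = -15525$)
$D + n{\left(8,r \right)} = -15525 - \frac{191}{2} = - \frac{31241}{2}$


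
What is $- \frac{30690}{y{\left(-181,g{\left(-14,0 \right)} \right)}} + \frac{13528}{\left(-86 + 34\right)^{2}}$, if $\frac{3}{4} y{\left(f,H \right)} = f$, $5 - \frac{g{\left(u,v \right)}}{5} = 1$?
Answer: $\frac{4042993}{30589} \approx 132.17$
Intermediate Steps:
$g{\left(u,v \right)} = 20$ ($g{\left(u,v \right)} = 25 - 5 = 20$)
$y{\left(f,H \right)} = \frac{4 f}{3}$
$- \frac{30690}{y{\left(-181,g{\left(-14,0 \right)} \right)}} + \frac{13528}{\left(-86 + 34\right)^{2}} = - \frac{30690}{\frac{4}{3} \left(-181\right)} + \frac{13528}{\left(-86 + 34\right)^{2}} = - \frac{30690}{- \frac{724}{3}} + \frac{13528}{\left(-52\right)^{2}} = \left(-30690\right) \left(- \frac{3}{724}\right) + \frac{13528}{2704} = \frac{46035}{362} + 13528 \cdot \frac{1}{2704} = \frac{46035}{362} + \frac{1691}{338} = \frac{4042993}{30589}$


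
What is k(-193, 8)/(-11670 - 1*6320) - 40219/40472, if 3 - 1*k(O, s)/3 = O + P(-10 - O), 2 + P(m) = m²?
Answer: 1659260123/364045640 ≈ 4.5578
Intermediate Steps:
P(m) = -2 + m²
k(O, s) = 15 - 3*O - 3*(-10 - O)² (k(O, s) = 9 - 3*(O + (-2 + (-10 - O)²)) = 9 - 3*(-2 + O + (-10 - O)²) = 9 + (6 - 3*O - 3*(-10 - O)²) = 15 - 3*O - 3*(-10 - O)²)
k(-193, 8)/(-11670 - 1*6320) - 40219/40472 = (15 - 3*(-193) - 3*(10 - 193)²)/(-11670 - 1*6320) - 40219/40472 = (15 + 579 - 3*(-183)²)/(-11670 - 6320) - 40219*1/40472 = (15 + 579 - 3*33489)/(-17990) - 40219/40472 = (15 + 579 - 100467)*(-1/17990) - 40219/40472 = -99873*(-1/17990) - 40219/40472 = 99873/17990 - 40219/40472 = 1659260123/364045640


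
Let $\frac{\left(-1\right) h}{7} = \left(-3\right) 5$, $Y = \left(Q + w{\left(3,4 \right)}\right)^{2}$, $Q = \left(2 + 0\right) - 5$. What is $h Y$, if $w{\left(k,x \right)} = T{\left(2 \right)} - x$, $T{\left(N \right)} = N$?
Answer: $2625$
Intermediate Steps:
$w{\left(k,x \right)} = 2 - x$
$Q = -3$ ($Q = 2 - 5 = -3$)
$Y = 25$ ($Y = \left(-3 + \left(2 - 4\right)\right)^{2} = \left(-3 - 2\right)^{2} = \left(-5\right)^{2} = 25$)
$h = 105$ ($h = - 7 \left(\left(-3\right) 5\right) = \left(-7\right) \left(-15\right) = 105$)
$h Y = 105 \cdot 25 = 2625$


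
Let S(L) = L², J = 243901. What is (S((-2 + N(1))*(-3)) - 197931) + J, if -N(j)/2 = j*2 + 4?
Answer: 47734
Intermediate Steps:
N(j) = -8 - 4*j (N(j) = -2*(j*2 + 4) = -2*(2*j + 4) = -2*(4 + 2*j) = -8 - 4*j)
(S((-2 + N(1))*(-3)) - 197931) + J = (((-2 + (-8 - 4*1))*(-3))² - 197931) + 243901 = (((-2 + (-8 - 4))*(-3))² - 197931) + 243901 = (((-2 - 12)*(-3))² - 197931) + 243901 = ((-14*(-3))² - 197931) + 243901 = (42² - 197931) + 243901 = (1764 - 197931) + 243901 = -196167 + 243901 = 47734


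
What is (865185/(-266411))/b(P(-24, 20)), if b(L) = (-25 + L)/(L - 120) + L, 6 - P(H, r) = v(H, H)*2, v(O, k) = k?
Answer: -11420442/188352577 ≈ -0.060633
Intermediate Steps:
P(H, r) = 6 - 2*H (P(H, r) = 6 - H*2 = 6 - 2*H)
b(L) = L + (-25 + L)/(-120 + L) (b(L) = (-25 + L)/(-120 + L) + L = L + (-25 + L)/(-120 + L))
(865185/(-266411))/b(P(-24, 20)) = (865185/(-266411))/(((-25 + (6 - 2*(-24))² - 119*(6 - 2*(-24)))/(-120 + (6 - 2*(-24))))) = (865185*(-1/266411))/(((-25 + (6 + 48)² - 119*(6 + 48))/(-120 + (6 + 48)))) = -865185*(-120 + 54)/(-25 + 54² - 119*54)/266411 = -865185*(-66/(-25 + 2916 - 6426))/266411 = -865185/(266411*((-1/66*(-3535)))) = -865185/(266411*3535/66) = -865185/266411*66/3535 = -11420442/188352577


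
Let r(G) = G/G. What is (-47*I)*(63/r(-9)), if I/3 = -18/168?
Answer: 3807/4 ≈ 951.75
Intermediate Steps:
r(G) = 1
I = -9/28 (I = 3*(-18/168) = 3*(-18*1/168) = 3*(-3/28) = -9/28 ≈ -0.32143)
(-47*I)*(63/r(-9)) = (-47*(-9/28))*(63/1) = 423*(63*1)/28 = (423/28)*63 = 3807/4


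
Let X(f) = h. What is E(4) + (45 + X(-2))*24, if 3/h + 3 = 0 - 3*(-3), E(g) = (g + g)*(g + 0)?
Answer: 1124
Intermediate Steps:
E(g) = 2*g² (E(g) = (2*g)*g = 2*g²)
h = ½ (h = 3/(-3 + (0 - 3*(-3))) = 3/(-3 + (0 + 9)) = 3/(-3 + 9) = 3/6 = 3*(⅙) = ½ ≈ 0.50000)
X(f) = ½
E(4) + (45 + X(-2))*24 = 2*4² + (45 + ½)*24 = 2*16 + (91/2)*24 = 32 + 1092 = 1124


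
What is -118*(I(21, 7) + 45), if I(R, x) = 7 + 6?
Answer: -6844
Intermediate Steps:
I(R, x) = 13
-118*(I(21, 7) + 45) = -118*(13 + 45) = -118*58 = -6844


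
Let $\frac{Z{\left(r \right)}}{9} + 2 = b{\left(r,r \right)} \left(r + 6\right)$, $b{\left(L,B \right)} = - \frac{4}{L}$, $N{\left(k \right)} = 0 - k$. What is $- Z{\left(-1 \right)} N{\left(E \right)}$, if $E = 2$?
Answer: $324$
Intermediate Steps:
$N{\left(k \right)} = - k$
$Z{\left(r \right)} = -18 - \frac{36 \left(6 + r\right)}{r}$ ($Z{\left(r \right)} = -18 + 9 - \frac{4}{r} \left(r + 6\right) = -18 + 9 - \frac{4}{r} \left(6 + r\right) = -18 + 9 \left(- \frac{4 \left(6 + r\right)}{r}\right) = -18 - \frac{36 \left(6 + r\right)}{r}$)
$- Z{\left(-1 \right)} N{\left(E \right)} = - (-54 - \frac{216}{-1}) \left(\left(-1\right) 2\right) = - (-54 - -216) \left(-2\right) = - (-54 + 216) \left(-2\right) = \left(-1\right) 162 \left(-2\right) = \left(-162\right) \left(-2\right) = 324$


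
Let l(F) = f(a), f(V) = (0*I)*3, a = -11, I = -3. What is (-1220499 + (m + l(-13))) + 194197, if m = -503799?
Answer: -1530101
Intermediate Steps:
f(V) = 0 (f(V) = (0*(-3))*3 = 0*3 = 0)
l(F) = 0
(-1220499 + (m + l(-13))) + 194197 = (-1220499 + (-503799 + 0)) + 194197 = (-1220499 - 503799) + 194197 = -1724298 + 194197 = -1530101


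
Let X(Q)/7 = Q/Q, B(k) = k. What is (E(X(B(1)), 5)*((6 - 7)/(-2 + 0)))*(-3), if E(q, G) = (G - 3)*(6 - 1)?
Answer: -15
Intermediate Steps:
X(Q) = 7 (X(Q) = 7*(Q/Q) = 7*1 = 7)
E(q, G) = -15 + 5*G (E(q, G) = (-3 + G)*5 = -15 + 5*G)
(E(X(B(1)), 5)*((6 - 7)/(-2 + 0)))*(-3) = ((-15 + 5*5)*((6 - 7)/(-2 + 0)))*(-3) = ((-15 + 25)*(-1/(-2)))*(-3) = (10*(-1*(-½)))*(-3) = (10*(½))*(-3) = 5*(-3) = -15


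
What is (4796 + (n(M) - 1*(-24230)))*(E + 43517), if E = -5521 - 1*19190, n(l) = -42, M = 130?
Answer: 545073104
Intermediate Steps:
E = -24711 (E = -5521 - 19190 = -24711)
(4796 + (n(M) - 1*(-24230)))*(E + 43517) = (4796 + (-42 - 1*(-24230)))*(-24711 + 43517) = (4796 + (-42 + 24230))*18806 = (4796 + 24188)*18806 = 28984*18806 = 545073104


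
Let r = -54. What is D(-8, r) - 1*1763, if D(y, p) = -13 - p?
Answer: -1722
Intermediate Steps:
D(-8, r) - 1*1763 = (-13 - 1*(-54)) - 1*1763 = (-13 + 54) - 1763 = 41 - 1763 = -1722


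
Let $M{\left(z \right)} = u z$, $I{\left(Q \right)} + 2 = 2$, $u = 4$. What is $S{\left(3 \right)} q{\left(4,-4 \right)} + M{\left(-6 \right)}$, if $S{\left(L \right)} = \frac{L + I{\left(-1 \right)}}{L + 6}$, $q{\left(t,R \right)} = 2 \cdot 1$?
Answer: $- \frac{70}{3} \approx -23.333$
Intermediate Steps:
$q{\left(t,R \right)} = 2$
$I{\left(Q \right)} = 0$ ($I{\left(Q \right)} = -2 + 2 = 0$)
$S{\left(L \right)} = \frac{L}{6 + L}$ ($S{\left(L \right)} = \frac{L + 0}{L + 6} = \frac{L}{6 + L}$)
$M{\left(z \right)} = 4 z$
$S{\left(3 \right)} q{\left(4,-4 \right)} + M{\left(-6 \right)} = \frac{3}{6 + 3} \cdot 2 + 4 \left(-6\right) = \frac{3}{9} \cdot 2 - 24 = 3 \cdot \frac{1}{9} \cdot 2 - 24 = \frac{1}{3} \cdot 2 - 24 = \frac{2}{3} - 24 = - \frac{70}{3}$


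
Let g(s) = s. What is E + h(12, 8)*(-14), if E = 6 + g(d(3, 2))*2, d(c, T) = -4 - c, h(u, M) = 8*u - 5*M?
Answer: -792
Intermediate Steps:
h(u, M) = -5*M + 8*u
E = -8 (E = 6 + (-4 - 1*3)*2 = 6 + (-4 - 3)*2 = 6 - 7*2 = 6 - 14 = -8)
E + h(12, 8)*(-14) = -8 + (-5*8 + 8*12)*(-14) = -8 + (-40 + 96)*(-14) = -8 + 56*(-14) = -8 - 784 = -792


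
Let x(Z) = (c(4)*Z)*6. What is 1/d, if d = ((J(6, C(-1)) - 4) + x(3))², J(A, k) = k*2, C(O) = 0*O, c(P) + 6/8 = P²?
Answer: 4/292681 ≈ 1.3667e-5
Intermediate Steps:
c(P) = -¾ + P²
C(O) = 0
J(A, k) = 2*k
x(Z) = 183*Z/2 (x(Z) = ((-¾ + 4²)*Z)*6 = ((-¾ + 16)*Z)*6 = (61*Z/4)*6 = 183*Z/2)
d = 292681/4 (d = ((2*0 - 4) + (183/2)*3)² = ((0 - 4) + 549/2)² = (-4 + 549/2)² = (541/2)² = 292681/4 ≈ 73170.)
1/d = 1/(292681/4) = 4/292681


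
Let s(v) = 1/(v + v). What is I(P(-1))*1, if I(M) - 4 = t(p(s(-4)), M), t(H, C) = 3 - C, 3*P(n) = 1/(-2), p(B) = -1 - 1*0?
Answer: 43/6 ≈ 7.1667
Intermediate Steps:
s(v) = 1/(2*v)
p(B) = -1 (p(B) = -1 + 0 = -1)
P(n) = -⅙ (P(n) = (⅓)/(-2) = (⅓)*(-½) = -⅙)
I(M) = 7 - M (I(M) = 4 + (3 - M) = 7 - M)
I(P(-1))*1 = (7 - 1*(-⅙))*1 = (7 + ⅙)*1 = (43/6)*1 = 43/6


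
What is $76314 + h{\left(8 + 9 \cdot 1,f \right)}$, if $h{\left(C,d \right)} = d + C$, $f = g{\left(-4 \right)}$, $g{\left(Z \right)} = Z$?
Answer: $76327$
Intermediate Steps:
$f = -4$
$h{\left(C,d \right)} = C + d$
$76314 + h{\left(8 + 9 \cdot 1,f \right)} = 76314 + \left(\left(8 + 9 \cdot 1\right) - 4\right) = 76314 + \left(\left(8 + 9\right) - 4\right) = 76314 + \left(17 - 4\right) = 76314 + 13 = 76327$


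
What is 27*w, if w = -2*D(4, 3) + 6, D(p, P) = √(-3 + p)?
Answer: 108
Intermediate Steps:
w = 4 (w = -2*√(-3 + 4) + 6 = -2*√1 + 6 = -2*1 + 6 = -2 + 6 = 4)
27*w = 27*4 = 108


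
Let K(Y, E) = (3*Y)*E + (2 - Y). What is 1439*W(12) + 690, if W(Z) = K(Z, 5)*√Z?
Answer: 690 + 489260*√3 ≈ 8.4811e+5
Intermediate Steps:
K(Y, E) = 2 - Y + 3*E*Y (K(Y, E) = 3*E*Y + (2 - Y) = 2 - Y + 3*E*Y)
W(Z) = √Z*(2 + 14*Z) (W(Z) = (2 - Z + 3*5*Z)*√Z = (2 - Z + 15*Z)*√Z = (2 + 14*Z)*√Z = √Z*(2 + 14*Z))
1439*W(12) + 690 = 1439*(√12*(2 + 14*12)) + 690 = 1439*((2*√3)*(2 + 168)) + 690 = 1439*((2*√3)*170) + 690 = 1439*(340*√3) + 690 = 489260*√3 + 690 = 690 + 489260*√3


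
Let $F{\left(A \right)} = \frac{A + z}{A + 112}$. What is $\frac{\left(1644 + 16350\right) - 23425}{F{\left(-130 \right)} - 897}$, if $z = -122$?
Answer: $\frac{5431}{883} \approx 6.1506$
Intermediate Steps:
$F{\left(A \right)} = \frac{-122 + A}{112 + A}$ ($F{\left(A \right)} = \frac{A - 122}{A + 112} = \frac{-122 + A}{112 + A}$)
$\frac{\left(1644 + 16350\right) - 23425}{F{\left(-130 \right)} - 897} = \frac{\left(1644 + 16350\right) - 23425}{\frac{-122 - 130}{112 - 130} - 897} = \frac{17994 - 23425}{\frac{1}{-18} \left(-252\right) - 897} = - \frac{5431}{\left(- \frac{1}{18}\right) \left(-252\right) - 897} = - \frac{5431}{14 - 897} = - \frac{5431}{-883} = \left(-5431\right) \left(- \frac{1}{883}\right) = \frac{5431}{883}$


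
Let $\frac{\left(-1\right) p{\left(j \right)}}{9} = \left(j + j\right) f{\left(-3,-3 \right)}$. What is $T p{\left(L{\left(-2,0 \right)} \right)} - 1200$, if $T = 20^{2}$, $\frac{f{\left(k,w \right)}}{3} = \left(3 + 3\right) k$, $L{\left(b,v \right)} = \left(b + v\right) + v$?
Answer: $-778800$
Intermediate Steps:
$L{\left(b,v \right)} = b + 2 v$
$f{\left(k,w \right)} = 18 k$ ($f{\left(k,w \right)} = 3 \left(3 + 3\right) k = 3 \cdot 6 k = 18 k$)
$T = 400$
$p{\left(j \right)} = 972 j$ ($p{\left(j \right)} = - 9 \left(j + j\right) 18 \left(-3\right) = - 9 \cdot 2 j \left(-54\right) = - 9 \left(- 108 j\right) = 972 j$)
$T p{\left(L{\left(-2,0 \right)} \right)} - 1200 = 400 \cdot 972 \left(-2 + 2 \cdot 0\right) - 1200 = 400 \cdot 972 \left(-2 + 0\right) - 1200 = 400 \cdot 972 \left(-2\right) - 1200 = 400 \left(-1944\right) - 1200 = -777600 - 1200 = -778800$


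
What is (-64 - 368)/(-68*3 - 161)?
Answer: 432/365 ≈ 1.1836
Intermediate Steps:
(-64 - 368)/(-68*3 - 161) = -432/(-204 - 161) = -432/(-365) = -432*(-1/365) = 432/365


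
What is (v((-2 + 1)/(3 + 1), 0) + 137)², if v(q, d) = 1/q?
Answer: 17689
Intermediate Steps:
(v((-2 + 1)/(3 + 1), 0) + 137)² = (1/((-2 + 1)/(3 + 1)) + 137)² = (1/(-1/4) + 137)² = (1/(-1*¼) + 137)² = (1/(-¼) + 137)² = (-4 + 137)² = 133² = 17689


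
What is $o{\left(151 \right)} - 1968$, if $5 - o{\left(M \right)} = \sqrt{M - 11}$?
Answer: $-1963 - 2 \sqrt{35} \approx -1974.8$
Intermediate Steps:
$o{\left(M \right)} = 5 - \sqrt{-11 + M}$ ($o{\left(M \right)} = 5 - \sqrt{M - 11} = 5 - \sqrt{-11 + M}$)
$o{\left(151 \right)} - 1968 = \left(5 - \sqrt{-11 + 151}\right) - 1968 = \left(5 - \sqrt{140}\right) - 1968 = \left(5 - 2 \sqrt{35}\right) - 1968 = -1963 - 2 \sqrt{35}$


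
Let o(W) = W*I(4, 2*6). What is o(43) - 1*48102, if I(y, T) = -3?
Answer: -48231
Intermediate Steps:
o(W) = -3*W (o(W) = W*(-3) = -3*W)
o(43) - 1*48102 = -3*43 - 1*48102 = -129 - 48102 = -48231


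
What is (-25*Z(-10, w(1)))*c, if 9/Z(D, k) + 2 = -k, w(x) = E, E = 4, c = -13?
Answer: -975/2 ≈ -487.50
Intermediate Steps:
w(x) = 4
Z(D, k) = 9/(-2 - k)
(-25*Z(-10, w(1)))*c = -(-225)/(2 + 4)*(-13) = -(-225)/6*(-13) = -25*(-3/2)*(-13) = (75/2)*(-13) = -975/2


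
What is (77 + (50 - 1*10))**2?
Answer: 13689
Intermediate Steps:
(77 + (50 - 1*10))**2 = (77 + (50 - 10))**2 = (77 + 40)**2 = 117**2 = 13689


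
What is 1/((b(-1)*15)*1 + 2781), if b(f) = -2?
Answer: 1/2751 ≈ 0.00036350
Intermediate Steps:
1/((b(-1)*15)*1 + 2781) = 1/(-2*15*1 + 2781) = 1/(-30*1 + 2781) = 1/(-30 + 2781) = 1/2751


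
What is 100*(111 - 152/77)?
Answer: 839500/77 ≈ 10903.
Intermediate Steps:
100*(111 - 152/77) = 100*(8395/77) = 839500/77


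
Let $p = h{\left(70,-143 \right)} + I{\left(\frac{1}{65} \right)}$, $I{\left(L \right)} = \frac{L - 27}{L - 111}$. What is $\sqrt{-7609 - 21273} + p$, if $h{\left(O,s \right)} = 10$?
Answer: $\frac{36947}{3607} + i \sqrt{28882} \approx 10.243 + 169.95 i$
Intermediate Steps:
$I{\left(L \right)} = \frac{-27 + L}{-111 + L}$
$p = \frac{36947}{3607}$ ($p = 10 + \frac{-27 + \frac{1}{65}}{-111 + \frac{1}{65}} = 10 + \frac{1}{- \frac{7214}{65}} \left(- \frac{1754}{65}\right) = 10 - - \frac{877}{3607} = 10 + \frac{877}{3607} = \frac{36947}{3607} \approx 10.243$)
$\sqrt{-7609 - 21273} + p = \sqrt{-7609 - 21273} + \frac{36947}{3607} = \sqrt{-28882} + \frac{36947}{3607} = i \sqrt{28882} + \frac{36947}{3607} = \frac{36947}{3607} + i \sqrt{28882}$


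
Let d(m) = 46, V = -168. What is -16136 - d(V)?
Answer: -16182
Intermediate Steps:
-16136 - d(V) = -16136 - 1*46 = -16136 - 46 = -16182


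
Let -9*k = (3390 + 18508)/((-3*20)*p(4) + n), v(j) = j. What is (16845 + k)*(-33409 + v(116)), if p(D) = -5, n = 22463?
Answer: -8837915518237/15759 ≈ -5.6082e+8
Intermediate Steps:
k = -21898/204867 (k = -(3390 + 18508)/(9*(-3*20*(-5) + 22463)) = -21898/(9*(-60*(-5) + 22463)) = -21898/(9*(300 + 22463)) = -21898/(9*22763) = -1/9*21898/22763 = -21898/204867 ≈ -0.10689)
(16845 + k)*(-33409 + v(116)) = (16845 - 21898/204867)*(-33409 + 116) = (3450962717/204867)*(-33293) = -8837915518237/15759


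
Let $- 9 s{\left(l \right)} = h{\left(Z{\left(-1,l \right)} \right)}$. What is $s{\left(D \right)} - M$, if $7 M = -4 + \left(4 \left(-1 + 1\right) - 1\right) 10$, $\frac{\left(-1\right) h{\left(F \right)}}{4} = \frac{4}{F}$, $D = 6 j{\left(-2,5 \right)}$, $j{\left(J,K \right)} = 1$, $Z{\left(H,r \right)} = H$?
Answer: $\frac{2}{9} \approx 0.22222$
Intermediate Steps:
$D = 6$ ($D = 6 \cdot 1 = 6$)
$h{\left(F \right)} = - \frac{16}{F}$ ($h{\left(F \right)} = - 4 \frac{4}{F} = - \frac{16}{F}$)
$M = -2$ ($M = \frac{-4 + \left(4 \left(-1 + 1\right) - 1\right) 10}{7} = \frac{-4 + \left(4 \cdot 0 - 1\right) 10}{7} = \frac{-4 + \left(0 - 1\right) 10}{7} = \frac{-4 - 10}{7} = \frac{1}{7} \left(-14\right) = -2$)
$s{\left(l \right)} = - \frac{16}{9}$ ($s{\left(l \right)} = - \frac{\left(-16\right) \frac{1}{-1}}{9} = - \frac{\left(-16\right) \left(-1\right)}{9} = \left(- \frac{1}{9}\right) 16 = - \frac{16}{9}$)
$s{\left(D \right)} - M = - \frac{16}{9} - -2 = - \frac{16}{9} + 2 = \frac{2}{9}$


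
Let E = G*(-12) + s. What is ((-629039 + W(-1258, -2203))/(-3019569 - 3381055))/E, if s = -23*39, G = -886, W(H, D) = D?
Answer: 105207/10385012440 ≈ 1.0131e-5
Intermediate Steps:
s = -897
E = 9735 (E = -886*(-12) - 897 = 10632 - 897 = 9735)
((-629039 + W(-1258, -2203))/(-3019569 - 3381055))/E = ((-629039 - 2203)/(-3019569 - 3381055))/9735 = -631242/(-6400624)*(1/9735) = -631242*(-1/6400624)*(1/9735) = (315621/3200312)*(1/9735) = 105207/10385012440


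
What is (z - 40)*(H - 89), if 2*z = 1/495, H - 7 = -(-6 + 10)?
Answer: 1702757/495 ≈ 3439.9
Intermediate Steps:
H = 3 (H = 7 - (-6 + 10) = 7 - 1*4 = 7 - 4 = 3)
z = 1/990 (z = (½)/495 = (½)*(1/495) = 1/990 ≈ 0.0010101)
(z - 40)*(H - 89) = (1/990 - 40)*(3 - 89) = -39599/990*(-86) = 1702757/495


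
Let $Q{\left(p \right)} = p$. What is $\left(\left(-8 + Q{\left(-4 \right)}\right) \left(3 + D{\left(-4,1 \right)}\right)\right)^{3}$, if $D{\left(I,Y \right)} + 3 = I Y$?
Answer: $110592$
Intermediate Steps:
$D{\left(I,Y \right)} = -3 + I Y$
$\left(\left(-8 + Q{\left(-4 \right)}\right) \left(3 + D{\left(-4,1 \right)}\right)\right)^{3} = \left(\left(-8 - 4\right) \left(3 - 7\right)\right)^{3} = \left(- 12 \left(3 - 7\right)\right)^{3} = \left(\left(-12\right) \left(-4\right)\right)^{3} = 48^{3} = 110592$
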